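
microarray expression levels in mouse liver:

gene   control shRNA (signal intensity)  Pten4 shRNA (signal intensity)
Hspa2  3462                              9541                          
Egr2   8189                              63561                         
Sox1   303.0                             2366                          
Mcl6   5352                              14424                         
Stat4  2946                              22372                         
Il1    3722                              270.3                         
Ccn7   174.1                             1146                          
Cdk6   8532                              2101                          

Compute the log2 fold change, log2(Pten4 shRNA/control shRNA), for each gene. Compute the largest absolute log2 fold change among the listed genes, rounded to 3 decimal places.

log2(9541/3462) = 1.463  (Hspa2)
log2(63561/8189) = 2.956  (Egr2)
log2(2366/303.0) = 2.965  (Sox1)
log2(14424/5352) = 1.430  (Mcl6)
log2(22372/2946) = 2.925  (Stat4)
log2(270.3/3722) = -3.783  (Il1)
log2(1146/174.1) = 2.719  (Ccn7)
log2(2101/8532) = -2.022  (Cdk6)
The largest magnitude belongs to Il1.

3.783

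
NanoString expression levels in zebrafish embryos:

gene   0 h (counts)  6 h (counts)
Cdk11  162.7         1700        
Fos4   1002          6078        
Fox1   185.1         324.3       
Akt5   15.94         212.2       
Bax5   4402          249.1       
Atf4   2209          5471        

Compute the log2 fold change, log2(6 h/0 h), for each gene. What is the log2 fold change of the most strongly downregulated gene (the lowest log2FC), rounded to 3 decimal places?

-4.143

log2(1700/162.7) = 3.385  (Cdk11)
log2(6078/1002) = 2.601  (Fos4)
log2(324.3/185.1) = 0.809  (Fox1)
log2(212.2/15.94) = 3.735  (Akt5)
log2(249.1/4402) = -4.143  (Bax5)
log2(5471/2209) = 1.308  (Atf4)
Bax5 is most strongly downregulated.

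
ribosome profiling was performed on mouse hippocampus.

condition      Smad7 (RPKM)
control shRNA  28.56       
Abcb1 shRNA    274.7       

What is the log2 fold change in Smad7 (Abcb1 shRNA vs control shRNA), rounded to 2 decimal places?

Fold change = 274.7 / 28.56 = 9.6183
log2(9.6183) = 3.266

3.27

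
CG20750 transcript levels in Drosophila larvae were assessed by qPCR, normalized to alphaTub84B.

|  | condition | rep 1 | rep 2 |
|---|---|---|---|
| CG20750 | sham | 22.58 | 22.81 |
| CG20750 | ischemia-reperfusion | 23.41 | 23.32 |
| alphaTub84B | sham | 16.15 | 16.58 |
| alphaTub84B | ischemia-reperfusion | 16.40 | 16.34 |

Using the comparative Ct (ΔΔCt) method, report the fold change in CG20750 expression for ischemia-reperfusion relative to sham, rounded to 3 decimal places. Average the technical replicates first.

Mean Ct: CG20750 sham 22.695; CG20750 ischemia-reperfusion 23.365; alphaTub84B sham 16.365; alphaTub84B ischemia-reperfusion 16.370
ΔCt(sham) = 22.695 − 16.365 = 6.330
ΔCt(ischemia-reperfusion) = 23.365 − 16.370 = 6.995
ΔΔCt = 6.995 − 6.330 = 0.665
Fold change = 2^(−0.665) = 0.6307

0.631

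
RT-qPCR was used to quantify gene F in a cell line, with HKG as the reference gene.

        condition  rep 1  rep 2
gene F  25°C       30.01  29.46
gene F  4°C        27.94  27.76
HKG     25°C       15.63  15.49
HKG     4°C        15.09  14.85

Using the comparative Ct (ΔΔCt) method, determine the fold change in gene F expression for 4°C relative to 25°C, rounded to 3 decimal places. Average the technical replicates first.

Mean Ct: gene F 25°C 29.735; gene F 4°C 27.850; HKG 25°C 15.560; HKG 4°C 14.970
ΔCt(25°C) = 29.735 − 15.560 = 14.175
ΔCt(4°C) = 27.850 − 14.970 = 12.880
ΔΔCt = 12.880 − 14.175 = -1.295
Fold change = 2^(−(-1.295)) = 2^1.295 = 2.4538

2.454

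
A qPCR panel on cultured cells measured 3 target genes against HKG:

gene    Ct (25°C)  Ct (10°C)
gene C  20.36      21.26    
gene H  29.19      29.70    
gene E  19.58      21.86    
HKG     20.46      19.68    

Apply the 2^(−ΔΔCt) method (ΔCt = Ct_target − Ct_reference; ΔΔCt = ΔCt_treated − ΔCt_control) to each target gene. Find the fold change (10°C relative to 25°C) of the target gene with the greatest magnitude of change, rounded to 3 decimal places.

0.120

gene C: ΔΔCt = (21.26−19.68) − (20.36−20.46) = 1.58 − (-0.10) = 1.68; fold change = 2^-1.68 = 0.312
gene H: ΔΔCt = (29.70−19.68) − (29.19−20.46) = 10.02 − 8.73 = 1.29; fold change = 2^-1.29 = 0.409
gene E: ΔΔCt = (21.86−19.68) − (19.58−20.46) = 2.18 − (-0.88) = 3.06; fold change = 2^-3.06 = 0.120
gene E has the largest |ΔΔCt| = 3.06.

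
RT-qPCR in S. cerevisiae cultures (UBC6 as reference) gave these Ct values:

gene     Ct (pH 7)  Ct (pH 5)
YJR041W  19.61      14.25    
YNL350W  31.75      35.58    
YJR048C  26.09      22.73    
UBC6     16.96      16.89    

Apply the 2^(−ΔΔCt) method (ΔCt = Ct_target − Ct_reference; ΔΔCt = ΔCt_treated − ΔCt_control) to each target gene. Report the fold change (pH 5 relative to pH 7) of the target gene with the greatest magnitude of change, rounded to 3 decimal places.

YJR041W: ΔΔCt = (14.25−16.89) − (19.61−16.96) = -2.64 − 2.65 = -5.29; fold change = 2^5.29 = 39.124
YNL350W: ΔΔCt = (35.58−16.89) − (31.75−16.96) = 18.69 − 14.79 = 3.90; fold change = 2^-3.90 = 0.067
YJR048C: ΔΔCt = (22.73−16.89) − (26.09−16.96) = 5.84 − 9.13 = -3.29; fold change = 2^3.29 = 9.781
YJR041W has the largest |ΔΔCt| = 5.29.

39.124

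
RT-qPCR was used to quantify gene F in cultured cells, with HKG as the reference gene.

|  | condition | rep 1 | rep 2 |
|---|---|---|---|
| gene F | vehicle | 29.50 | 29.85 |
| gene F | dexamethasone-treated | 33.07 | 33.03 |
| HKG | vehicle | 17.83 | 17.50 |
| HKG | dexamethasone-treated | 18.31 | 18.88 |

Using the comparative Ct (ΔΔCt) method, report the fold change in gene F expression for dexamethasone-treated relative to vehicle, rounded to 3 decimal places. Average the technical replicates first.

0.184

Mean Ct: gene F vehicle 29.675; gene F dexamethasone-treated 33.050; HKG vehicle 17.665; HKG dexamethasone-treated 18.595
ΔCt(vehicle) = 29.675 − 17.665 = 12.010
ΔCt(dexamethasone-treated) = 33.050 − 18.595 = 14.455
ΔΔCt = 14.455 − 12.010 = 2.445
Fold change = 2^(−2.445) = 0.1836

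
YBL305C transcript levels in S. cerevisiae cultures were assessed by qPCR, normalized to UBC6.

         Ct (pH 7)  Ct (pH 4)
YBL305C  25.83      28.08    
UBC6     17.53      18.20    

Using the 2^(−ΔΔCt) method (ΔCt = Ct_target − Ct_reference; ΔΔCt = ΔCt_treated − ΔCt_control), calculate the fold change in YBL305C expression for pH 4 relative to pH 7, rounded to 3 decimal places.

ΔCt(pH 7) = 25.830 − 17.530 = 8.300
ΔCt(pH 4) = 28.080 − 18.200 = 9.880
ΔΔCt = 9.880 − 8.300 = 1.580
Fold change = 2^(−1.580) = 0.3345

0.334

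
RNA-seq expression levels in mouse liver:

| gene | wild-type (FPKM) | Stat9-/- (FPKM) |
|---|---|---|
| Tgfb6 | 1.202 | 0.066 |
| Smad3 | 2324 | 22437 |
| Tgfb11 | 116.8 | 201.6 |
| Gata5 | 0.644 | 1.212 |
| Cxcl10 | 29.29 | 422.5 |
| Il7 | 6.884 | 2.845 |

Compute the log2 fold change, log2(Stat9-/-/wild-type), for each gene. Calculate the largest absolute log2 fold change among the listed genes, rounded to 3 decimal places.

log2(0.066/1.202) = -4.187  (Tgfb6)
log2(22437/2324) = 3.271  (Smad3)
log2(201.6/116.8) = 0.787  (Tgfb11)
log2(1.212/0.644) = 0.912  (Gata5)
log2(422.5/29.29) = 3.850  (Cxcl10)
log2(2.845/6.884) = -1.275  (Il7)
The largest magnitude belongs to Tgfb6.

4.187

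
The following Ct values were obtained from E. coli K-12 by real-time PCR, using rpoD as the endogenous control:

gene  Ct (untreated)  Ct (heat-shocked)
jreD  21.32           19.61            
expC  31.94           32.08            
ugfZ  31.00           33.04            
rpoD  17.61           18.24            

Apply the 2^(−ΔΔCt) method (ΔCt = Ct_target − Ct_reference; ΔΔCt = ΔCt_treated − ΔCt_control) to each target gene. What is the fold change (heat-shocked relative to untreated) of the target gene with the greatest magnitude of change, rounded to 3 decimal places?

5.063

jreD: ΔΔCt = (19.61−18.24) − (21.32−17.61) = 1.37 − 3.71 = -2.34; fold change = 2^2.34 = 5.063
expC: ΔΔCt = (32.08−18.24) − (31.94−17.61) = 13.84 − 14.33 = -0.49; fold change = 2^0.49 = 1.404
ugfZ: ΔΔCt = (33.04−18.24) − (31.00−17.61) = 14.80 − 13.39 = 1.41; fold change = 2^-1.41 = 0.376
jreD has the largest |ΔΔCt| = 2.34.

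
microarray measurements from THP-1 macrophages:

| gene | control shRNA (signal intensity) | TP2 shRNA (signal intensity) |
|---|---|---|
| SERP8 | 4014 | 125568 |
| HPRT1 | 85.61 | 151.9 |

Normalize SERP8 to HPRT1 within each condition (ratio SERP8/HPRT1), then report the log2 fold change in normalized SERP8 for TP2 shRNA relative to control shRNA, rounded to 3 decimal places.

SERP8/HPRT1 (control shRNA) = 4014 / 85.61 = 46.887
SERP8/HPRT1 (TP2 shRNA) = 125568 / 151.9 = 826.65
Fold change = 826.65 / 46.887 = 17.6307
log2(17.6307) = 4.1400

4.140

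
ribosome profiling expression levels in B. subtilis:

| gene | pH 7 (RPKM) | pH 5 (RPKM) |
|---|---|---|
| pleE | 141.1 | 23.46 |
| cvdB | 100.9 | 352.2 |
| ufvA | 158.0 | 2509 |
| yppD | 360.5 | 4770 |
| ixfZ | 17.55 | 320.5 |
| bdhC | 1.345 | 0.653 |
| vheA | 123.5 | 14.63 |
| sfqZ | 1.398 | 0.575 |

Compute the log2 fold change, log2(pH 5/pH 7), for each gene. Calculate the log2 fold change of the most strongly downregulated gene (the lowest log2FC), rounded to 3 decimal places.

log2(23.46/141.1) = -2.588  (pleE)
log2(352.2/100.9) = 1.803  (cvdB)
log2(2509/158.0) = 3.989  (ufvA)
log2(4770/360.5) = 3.726  (yppD)
log2(320.5/17.55) = 4.191  (ixfZ)
log2(0.653/1.345) = -1.042  (bdhC)
log2(14.63/123.5) = -3.078  (vheA)
log2(0.575/1.398) = -1.282  (sfqZ)
vheA is most strongly downregulated.

-3.078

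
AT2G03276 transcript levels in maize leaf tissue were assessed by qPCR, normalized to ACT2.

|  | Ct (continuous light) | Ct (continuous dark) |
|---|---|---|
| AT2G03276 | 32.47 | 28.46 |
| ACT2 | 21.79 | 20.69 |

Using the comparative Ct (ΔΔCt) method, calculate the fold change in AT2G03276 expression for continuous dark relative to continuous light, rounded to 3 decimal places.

ΔCt(continuous light) = 32.470 − 21.790 = 10.680
ΔCt(continuous dark) = 28.460 − 20.690 = 7.770
ΔΔCt = 7.770 − 10.680 = -2.910
Fold change = 2^(−(-2.910)) = 2^2.910 = 7.5162

7.516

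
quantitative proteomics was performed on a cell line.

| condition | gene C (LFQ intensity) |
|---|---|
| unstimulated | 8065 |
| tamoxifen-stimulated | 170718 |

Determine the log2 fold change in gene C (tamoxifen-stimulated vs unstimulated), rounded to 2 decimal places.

4.40

Fold change = 170718 / 8065 = 21.1678
log2(21.1678) = 4.404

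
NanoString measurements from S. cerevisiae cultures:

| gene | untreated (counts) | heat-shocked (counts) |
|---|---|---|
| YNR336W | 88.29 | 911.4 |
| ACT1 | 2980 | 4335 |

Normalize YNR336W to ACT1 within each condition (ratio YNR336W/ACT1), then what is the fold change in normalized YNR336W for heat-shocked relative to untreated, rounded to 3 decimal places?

YNR336W/ACT1 (untreated) = 88.29 / 2980 = 0.029628
YNR336W/ACT1 (heat-shocked) = 911.4 / 4335 = 0.21024
Fold change = 0.21024 / 0.029628 = 7.0962

7.096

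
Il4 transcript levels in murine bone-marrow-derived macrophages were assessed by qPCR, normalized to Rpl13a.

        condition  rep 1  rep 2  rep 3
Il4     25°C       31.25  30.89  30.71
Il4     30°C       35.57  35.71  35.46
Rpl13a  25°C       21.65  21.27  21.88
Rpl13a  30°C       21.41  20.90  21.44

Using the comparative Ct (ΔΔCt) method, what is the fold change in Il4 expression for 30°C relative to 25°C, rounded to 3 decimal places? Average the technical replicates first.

Mean Ct: Il4 25°C 30.950; Il4 30°C 35.580; Rpl13a 25°C 21.600; Rpl13a 30°C 21.250
ΔCt(25°C) = 30.950 − 21.600 = 9.350
ΔCt(30°C) = 35.580 − 21.250 = 14.330
ΔΔCt = 14.330 − 9.350 = 4.980
Fold change = 2^(−4.980) = 0.0317

0.032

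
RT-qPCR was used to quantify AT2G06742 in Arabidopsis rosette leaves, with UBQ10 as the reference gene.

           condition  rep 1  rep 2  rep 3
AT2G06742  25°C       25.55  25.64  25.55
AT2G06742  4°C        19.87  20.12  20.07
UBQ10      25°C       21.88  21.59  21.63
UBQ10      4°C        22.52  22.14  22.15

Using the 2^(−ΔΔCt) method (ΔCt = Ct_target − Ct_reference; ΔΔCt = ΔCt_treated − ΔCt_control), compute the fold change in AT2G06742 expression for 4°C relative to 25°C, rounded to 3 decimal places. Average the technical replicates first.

70.035

Mean Ct: AT2G06742 25°C 25.580; AT2G06742 4°C 20.020; UBQ10 25°C 21.700; UBQ10 4°C 22.270
ΔCt(25°C) = 25.580 − 21.700 = 3.880
ΔCt(4°C) = 20.020 − 22.270 = -2.250
ΔΔCt = -2.250 − 3.880 = -6.130
Fold change = 2^(−(-6.130)) = 2^6.130 = 70.0348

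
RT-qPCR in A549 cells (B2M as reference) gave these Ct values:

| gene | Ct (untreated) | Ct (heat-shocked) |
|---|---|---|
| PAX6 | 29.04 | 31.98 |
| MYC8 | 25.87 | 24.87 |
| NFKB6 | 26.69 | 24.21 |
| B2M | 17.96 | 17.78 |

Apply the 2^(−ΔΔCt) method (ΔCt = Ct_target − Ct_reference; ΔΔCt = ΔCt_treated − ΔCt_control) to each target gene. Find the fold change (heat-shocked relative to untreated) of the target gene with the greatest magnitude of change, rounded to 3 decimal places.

PAX6: ΔΔCt = (31.98−17.78) − (29.04−17.96) = 14.20 − 11.08 = 3.12; fold change = 2^-3.12 = 0.115
MYC8: ΔΔCt = (24.87−17.78) − (25.87−17.96) = 7.09 − 7.91 = -0.82; fold change = 2^0.82 = 1.765
NFKB6: ΔΔCt = (24.21−17.78) − (26.69−17.96) = 6.43 − 8.73 = -2.30; fold change = 2^2.30 = 4.925
PAX6 has the largest |ΔΔCt| = 3.12.

0.115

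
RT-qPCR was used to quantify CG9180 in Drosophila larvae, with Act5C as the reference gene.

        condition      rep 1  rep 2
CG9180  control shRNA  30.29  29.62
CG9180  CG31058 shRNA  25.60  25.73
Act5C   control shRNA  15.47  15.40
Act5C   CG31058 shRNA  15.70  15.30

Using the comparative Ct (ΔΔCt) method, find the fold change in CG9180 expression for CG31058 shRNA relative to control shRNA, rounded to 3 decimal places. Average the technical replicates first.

20.464

Mean Ct: CG9180 control shRNA 29.955; CG9180 CG31058 shRNA 25.665; Act5C control shRNA 15.435; Act5C CG31058 shRNA 15.500
ΔCt(control shRNA) = 29.955 − 15.435 = 14.520
ΔCt(CG31058 shRNA) = 25.665 − 15.500 = 10.165
ΔΔCt = 10.165 − 14.520 = -4.355
Fold change = 2^(−(-4.355)) = 2^4.355 = 20.4638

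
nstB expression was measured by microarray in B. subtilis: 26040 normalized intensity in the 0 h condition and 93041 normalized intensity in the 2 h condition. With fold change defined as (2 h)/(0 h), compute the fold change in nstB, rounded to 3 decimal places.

3.573

Fold change = 93041 / 26040 = 3.5730
nstB is upregulated.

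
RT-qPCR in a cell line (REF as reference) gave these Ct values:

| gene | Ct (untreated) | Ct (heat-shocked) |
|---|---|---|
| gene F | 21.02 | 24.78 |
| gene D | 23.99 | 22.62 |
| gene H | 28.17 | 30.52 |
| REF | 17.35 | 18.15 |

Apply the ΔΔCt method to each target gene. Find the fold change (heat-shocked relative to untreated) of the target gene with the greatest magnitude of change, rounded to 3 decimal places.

gene F: ΔΔCt = (24.78−18.15) − (21.02−17.35) = 6.63 − 3.67 = 2.96; fold change = 2^-2.96 = 0.129
gene D: ΔΔCt = (22.62−18.15) − (23.99−17.35) = 4.47 − 6.64 = -2.17; fold change = 2^2.17 = 4.500
gene H: ΔΔCt = (30.52−18.15) − (28.17−17.35) = 12.37 − 10.82 = 1.55; fold change = 2^-1.55 = 0.342
gene F has the largest |ΔΔCt| = 2.96.

0.129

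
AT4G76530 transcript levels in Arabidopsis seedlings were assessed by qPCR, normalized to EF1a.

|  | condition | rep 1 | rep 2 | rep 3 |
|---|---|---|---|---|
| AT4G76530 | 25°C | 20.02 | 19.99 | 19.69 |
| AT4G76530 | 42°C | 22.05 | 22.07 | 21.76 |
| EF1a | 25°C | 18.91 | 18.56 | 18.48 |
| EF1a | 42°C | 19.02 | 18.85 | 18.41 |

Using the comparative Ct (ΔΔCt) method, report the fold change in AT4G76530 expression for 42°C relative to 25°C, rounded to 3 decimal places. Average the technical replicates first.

0.259

Mean Ct: AT4G76530 25°C 19.900; AT4G76530 42°C 21.960; EF1a 25°C 18.650; EF1a 42°C 18.760
ΔCt(25°C) = 19.900 − 18.650 = 1.250
ΔCt(42°C) = 21.960 − 18.760 = 3.200
ΔΔCt = 3.200 − 1.250 = 1.950
Fold change = 2^(−1.950) = 0.2588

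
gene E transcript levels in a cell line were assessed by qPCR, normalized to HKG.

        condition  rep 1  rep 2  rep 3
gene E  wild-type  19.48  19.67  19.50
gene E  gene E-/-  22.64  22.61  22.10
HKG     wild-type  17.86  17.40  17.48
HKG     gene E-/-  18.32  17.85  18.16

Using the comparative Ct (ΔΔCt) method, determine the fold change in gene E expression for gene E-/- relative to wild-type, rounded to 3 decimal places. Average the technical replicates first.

Mean Ct: gene E wild-type 19.550; gene E gene E-/- 22.450; HKG wild-type 17.580; HKG gene E-/- 18.110
ΔCt(wild-type) = 19.550 − 17.580 = 1.970
ΔCt(gene E-/-) = 22.450 − 18.110 = 4.340
ΔΔCt = 4.340 − 1.970 = 2.370
Fold change = 2^(−2.370) = 0.1934

0.193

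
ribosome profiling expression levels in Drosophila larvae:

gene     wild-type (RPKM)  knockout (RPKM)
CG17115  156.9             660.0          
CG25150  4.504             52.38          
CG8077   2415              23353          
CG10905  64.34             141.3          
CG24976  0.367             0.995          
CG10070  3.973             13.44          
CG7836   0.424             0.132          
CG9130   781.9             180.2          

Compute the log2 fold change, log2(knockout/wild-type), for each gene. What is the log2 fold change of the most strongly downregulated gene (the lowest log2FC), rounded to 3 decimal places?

-2.117

log2(660.0/156.9) = 2.073  (CG17115)
log2(52.38/4.504) = 3.540  (CG25150)
log2(23353/2415) = 3.274  (CG8077)
log2(141.3/64.34) = 1.135  (CG10905)
log2(0.995/0.367) = 1.439  (CG24976)
log2(13.44/3.973) = 1.758  (CG10070)
log2(0.132/0.424) = -1.684  (CG7836)
log2(180.2/781.9) = -2.117  (CG9130)
CG9130 is most strongly downregulated.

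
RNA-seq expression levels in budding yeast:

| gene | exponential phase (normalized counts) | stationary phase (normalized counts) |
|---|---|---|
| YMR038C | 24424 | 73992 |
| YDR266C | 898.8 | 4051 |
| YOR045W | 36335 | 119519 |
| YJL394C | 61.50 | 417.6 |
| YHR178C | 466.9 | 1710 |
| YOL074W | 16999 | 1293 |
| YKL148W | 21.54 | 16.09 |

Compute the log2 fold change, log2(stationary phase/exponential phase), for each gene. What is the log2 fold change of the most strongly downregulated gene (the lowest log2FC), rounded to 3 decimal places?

log2(73992/24424) = 1.599  (YMR038C)
log2(4051/898.8) = 2.172  (YDR266C)
log2(119519/36335) = 1.718  (YOR045W)
log2(417.6/61.50) = 2.763  (YJL394C)
log2(1710/466.9) = 1.873  (YHR178C)
log2(1293/16999) = -3.717  (YOL074W)
log2(16.09/21.54) = -0.421  (YKL148W)
YOL074W is most strongly downregulated.

-3.717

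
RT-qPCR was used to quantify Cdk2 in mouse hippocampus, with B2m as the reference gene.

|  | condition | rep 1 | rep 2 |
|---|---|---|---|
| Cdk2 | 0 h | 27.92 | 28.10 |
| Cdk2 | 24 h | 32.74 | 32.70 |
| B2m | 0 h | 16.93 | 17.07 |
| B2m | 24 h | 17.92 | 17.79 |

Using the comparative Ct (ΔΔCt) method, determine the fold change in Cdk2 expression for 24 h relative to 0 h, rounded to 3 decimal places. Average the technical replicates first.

Mean Ct: Cdk2 0 h 28.010; Cdk2 24 h 32.720; B2m 0 h 17.000; B2m 24 h 17.855
ΔCt(0 h) = 28.010 − 17.000 = 11.010
ΔCt(24 h) = 32.720 − 17.855 = 14.865
ΔΔCt = 14.865 − 11.010 = 3.855
Fold change = 2^(−3.855) = 0.0691

0.069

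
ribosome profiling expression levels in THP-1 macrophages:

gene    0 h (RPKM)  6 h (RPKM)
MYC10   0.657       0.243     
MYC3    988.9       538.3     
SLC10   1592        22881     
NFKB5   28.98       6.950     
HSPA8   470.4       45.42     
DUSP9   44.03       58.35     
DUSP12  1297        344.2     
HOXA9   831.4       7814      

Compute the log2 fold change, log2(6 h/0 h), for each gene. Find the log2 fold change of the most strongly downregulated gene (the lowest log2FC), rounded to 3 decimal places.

log2(0.243/0.657) = -1.435  (MYC10)
log2(538.3/988.9) = -0.877  (MYC3)
log2(22881/1592) = 3.845  (SLC10)
log2(6.950/28.98) = -2.060  (NFKB5)
log2(45.42/470.4) = -3.372  (HSPA8)
log2(58.35/44.03) = 0.406  (DUSP9)
log2(344.2/1297) = -1.914  (DUSP12)
log2(7814/831.4) = 3.232  (HOXA9)
HSPA8 is most strongly downregulated.

-3.372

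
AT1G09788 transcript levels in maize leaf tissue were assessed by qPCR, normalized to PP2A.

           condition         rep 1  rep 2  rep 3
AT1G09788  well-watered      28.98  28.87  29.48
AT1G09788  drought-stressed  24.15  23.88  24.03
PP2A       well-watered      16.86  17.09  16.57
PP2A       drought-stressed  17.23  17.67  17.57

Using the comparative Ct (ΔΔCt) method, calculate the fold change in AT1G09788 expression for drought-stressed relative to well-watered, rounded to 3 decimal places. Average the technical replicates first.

Mean Ct: AT1G09788 well-watered 29.110; AT1G09788 drought-stressed 24.020; PP2A well-watered 16.840; PP2A drought-stressed 17.490
ΔCt(well-watered) = 29.110 − 16.840 = 12.270
ΔCt(drought-stressed) = 24.020 − 17.490 = 6.530
ΔΔCt = 6.530 − 12.270 = -5.740
Fold change = 2^(−(-5.740)) = 2^5.740 = 53.4456

53.446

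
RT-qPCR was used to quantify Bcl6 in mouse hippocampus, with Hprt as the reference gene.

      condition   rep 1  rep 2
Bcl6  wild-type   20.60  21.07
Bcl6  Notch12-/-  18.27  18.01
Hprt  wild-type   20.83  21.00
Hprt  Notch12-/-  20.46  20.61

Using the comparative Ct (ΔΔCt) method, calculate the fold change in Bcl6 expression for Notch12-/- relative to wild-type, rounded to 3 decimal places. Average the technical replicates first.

4.976

Mean Ct: Bcl6 wild-type 20.835; Bcl6 Notch12-/- 18.140; Hprt wild-type 20.915; Hprt Notch12-/- 20.535
ΔCt(wild-type) = 20.835 − 20.915 = -0.080
ΔCt(Notch12-/-) = 18.140 − 20.535 = -2.395
ΔΔCt = -2.395 − (-0.080) = -2.315
Fold change = 2^(−(-2.315)) = 2^2.315 = 4.9760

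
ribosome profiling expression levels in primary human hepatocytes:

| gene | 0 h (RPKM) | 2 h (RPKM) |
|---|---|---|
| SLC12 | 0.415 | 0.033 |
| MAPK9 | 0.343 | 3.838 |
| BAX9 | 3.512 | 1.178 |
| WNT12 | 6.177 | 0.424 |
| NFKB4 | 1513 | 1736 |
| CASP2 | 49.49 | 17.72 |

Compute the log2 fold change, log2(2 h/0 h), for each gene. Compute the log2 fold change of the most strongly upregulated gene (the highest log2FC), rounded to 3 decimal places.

log2(0.033/0.415) = -3.653  (SLC12)
log2(3.838/0.343) = 3.484  (MAPK9)
log2(1.178/3.512) = -1.576  (BAX9)
log2(0.424/6.177) = -3.865  (WNT12)
log2(1736/1513) = 0.198  (NFKB4)
log2(17.72/49.49) = -1.482  (CASP2)
MAPK9 is most strongly upregulated.

3.484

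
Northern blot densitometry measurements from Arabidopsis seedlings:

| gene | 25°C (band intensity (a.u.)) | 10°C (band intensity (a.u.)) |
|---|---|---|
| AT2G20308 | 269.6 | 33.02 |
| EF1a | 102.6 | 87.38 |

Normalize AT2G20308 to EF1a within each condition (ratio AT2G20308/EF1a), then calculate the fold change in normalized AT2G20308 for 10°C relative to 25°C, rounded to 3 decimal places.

AT2G20308/EF1a (25°C) = 269.6 / 102.6 = 2.6277
AT2G20308/EF1a (10°C) = 33.02 / 87.38 = 0.37789
Fold change = 0.37789 / 2.6277 = 0.1438

0.144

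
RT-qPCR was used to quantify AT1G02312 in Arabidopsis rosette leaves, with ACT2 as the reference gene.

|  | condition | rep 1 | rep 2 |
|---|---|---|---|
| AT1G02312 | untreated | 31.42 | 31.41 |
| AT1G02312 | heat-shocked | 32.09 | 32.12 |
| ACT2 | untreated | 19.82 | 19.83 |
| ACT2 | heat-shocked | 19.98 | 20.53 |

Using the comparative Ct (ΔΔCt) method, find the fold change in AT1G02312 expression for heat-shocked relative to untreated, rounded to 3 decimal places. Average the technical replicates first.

0.835

Mean Ct: AT1G02312 untreated 31.415; AT1G02312 heat-shocked 32.105; ACT2 untreated 19.825; ACT2 heat-shocked 20.255
ΔCt(untreated) = 31.415 − 19.825 = 11.590
ΔCt(heat-shocked) = 32.105 − 20.255 = 11.850
ΔΔCt = 11.850 − 11.590 = 0.260
Fold change = 2^(−0.260) = 0.8351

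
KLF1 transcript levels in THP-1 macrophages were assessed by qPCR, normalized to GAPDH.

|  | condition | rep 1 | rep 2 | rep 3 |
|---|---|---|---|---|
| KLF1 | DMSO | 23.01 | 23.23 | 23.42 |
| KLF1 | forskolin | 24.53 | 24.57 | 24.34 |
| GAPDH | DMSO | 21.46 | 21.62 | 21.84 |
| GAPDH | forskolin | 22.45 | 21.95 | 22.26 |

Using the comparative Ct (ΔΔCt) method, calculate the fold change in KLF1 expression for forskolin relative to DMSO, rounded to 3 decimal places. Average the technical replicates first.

0.624

Mean Ct: KLF1 DMSO 23.220; KLF1 forskolin 24.480; GAPDH DMSO 21.640; GAPDH forskolin 22.220
ΔCt(DMSO) = 23.220 − 21.640 = 1.580
ΔCt(forskolin) = 24.480 − 22.220 = 2.260
ΔΔCt = 2.260 − 1.580 = 0.680
Fold change = 2^(−0.680) = 0.6242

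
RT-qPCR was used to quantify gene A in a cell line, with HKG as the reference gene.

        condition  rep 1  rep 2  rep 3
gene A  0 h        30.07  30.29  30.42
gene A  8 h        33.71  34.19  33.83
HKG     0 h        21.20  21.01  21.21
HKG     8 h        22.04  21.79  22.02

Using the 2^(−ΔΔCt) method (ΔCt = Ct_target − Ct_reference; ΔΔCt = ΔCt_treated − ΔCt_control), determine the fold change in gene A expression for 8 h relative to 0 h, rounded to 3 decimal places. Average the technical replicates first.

Mean Ct: gene A 0 h 30.260; gene A 8 h 33.910; HKG 0 h 21.140; HKG 8 h 21.950
ΔCt(0 h) = 30.260 − 21.140 = 9.120
ΔCt(8 h) = 33.910 − 21.950 = 11.960
ΔΔCt = 11.960 − 9.120 = 2.840
Fold change = 2^(−2.840) = 0.1397

0.140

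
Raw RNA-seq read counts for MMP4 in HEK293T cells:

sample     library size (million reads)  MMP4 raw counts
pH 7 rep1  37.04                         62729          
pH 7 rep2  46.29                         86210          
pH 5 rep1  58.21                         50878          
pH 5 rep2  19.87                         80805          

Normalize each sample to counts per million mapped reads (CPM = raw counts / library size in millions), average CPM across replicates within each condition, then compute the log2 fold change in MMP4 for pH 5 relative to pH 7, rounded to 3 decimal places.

CPM(pH 7 rep1) = 62729 / 37.04 = 1693.5475
CPM(pH 7 rep2) = 86210 / 46.29 = 1862.3893
CPM(pH 5 rep1) = 50878 / 58.21 = 874.0423
CPM(pH 5 rep2) = 80805 / 19.87 = 4066.6834
mean CPM(pH 7) = 1777.9684; mean CPM(pH 5) = 2470.3629
Fold change = 2470.3629 / 1777.9684 = 1.38943
log2(1.38943) = 0.4745

0.474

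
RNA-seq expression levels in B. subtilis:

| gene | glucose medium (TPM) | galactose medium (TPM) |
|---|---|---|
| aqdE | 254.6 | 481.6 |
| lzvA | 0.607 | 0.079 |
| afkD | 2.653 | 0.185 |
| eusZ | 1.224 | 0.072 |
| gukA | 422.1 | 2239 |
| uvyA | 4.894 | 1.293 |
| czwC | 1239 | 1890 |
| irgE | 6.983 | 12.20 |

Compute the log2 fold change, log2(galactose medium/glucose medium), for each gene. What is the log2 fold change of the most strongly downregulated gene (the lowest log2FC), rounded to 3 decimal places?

log2(481.6/254.6) = 0.920  (aqdE)
log2(0.079/0.607) = -2.942  (lzvA)
log2(0.185/2.653) = -3.842  (afkD)
log2(0.072/1.224) = -4.087  (eusZ)
log2(2239/422.1) = 2.407  (gukA)
log2(1.293/4.894) = -1.920  (uvyA)
log2(1890/1239) = 0.609  (czwC)
log2(12.20/6.983) = 0.805  (irgE)
eusZ is most strongly downregulated.

-4.087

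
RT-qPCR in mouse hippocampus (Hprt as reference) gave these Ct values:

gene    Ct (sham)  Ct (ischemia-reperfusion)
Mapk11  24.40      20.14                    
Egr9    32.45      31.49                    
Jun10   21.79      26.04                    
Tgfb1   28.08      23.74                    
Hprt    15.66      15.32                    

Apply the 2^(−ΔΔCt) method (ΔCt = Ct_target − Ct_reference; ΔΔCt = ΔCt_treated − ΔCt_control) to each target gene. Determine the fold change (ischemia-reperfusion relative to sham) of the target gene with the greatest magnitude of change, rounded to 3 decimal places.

0.042

Mapk11: ΔΔCt = (20.14−15.32) − (24.40−15.66) = 4.82 − 8.74 = -3.92; fold change = 2^3.92 = 15.137
Egr9: ΔΔCt = (31.49−15.32) − (32.45−15.66) = 16.17 − 16.79 = -0.62; fold change = 2^0.62 = 1.537
Jun10: ΔΔCt = (26.04−15.32) − (21.79−15.66) = 10.72 − 6.13 = 4.59; fold change = 2^-4.59 = 0.042
Tgfb1: ΔΔCt = (23.74−15.32) − (28.08−15.66) = 8.42 − 12.42 = -4.00; fold change = 2^4.00 = 16.000
Jun10 has the largest |ΔΔCt| = 4.59.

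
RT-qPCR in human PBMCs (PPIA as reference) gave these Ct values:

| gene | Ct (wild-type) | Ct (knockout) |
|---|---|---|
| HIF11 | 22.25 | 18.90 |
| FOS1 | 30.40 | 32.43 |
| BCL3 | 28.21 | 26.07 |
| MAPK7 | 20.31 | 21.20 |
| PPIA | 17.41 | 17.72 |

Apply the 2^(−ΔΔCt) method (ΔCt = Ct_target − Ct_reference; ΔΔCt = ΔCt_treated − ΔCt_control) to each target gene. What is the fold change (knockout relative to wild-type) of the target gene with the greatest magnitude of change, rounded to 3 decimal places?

12.641

HIF11: ΔΔCt = (18.90−17.72) − (22.25−17.41) = 1.18 − 4.84 = -3.66; fold change = 2^3.66 = 12.641
FOS1: ΔΔCt = (32.43−17.72) − (30.40−17.41) = 14.71 − 12.99 = 1.72; fold change = 2^-1.72 = 0.304
BCL3: ΔΔCt = (26.07−17.72) − (28.21−17.41) = 8.35 − 10.80 = -2.45; fold change = 2^2.45 = 5.464
MAPK7: ΔΔCt = (21.20−17.72) − (20.31−17.41) = 3.48 − 2.90 = 0.58; fold change = 2^-0.58 = 0.669
HIF11 has the largest |ΔΔCt| = 3.66.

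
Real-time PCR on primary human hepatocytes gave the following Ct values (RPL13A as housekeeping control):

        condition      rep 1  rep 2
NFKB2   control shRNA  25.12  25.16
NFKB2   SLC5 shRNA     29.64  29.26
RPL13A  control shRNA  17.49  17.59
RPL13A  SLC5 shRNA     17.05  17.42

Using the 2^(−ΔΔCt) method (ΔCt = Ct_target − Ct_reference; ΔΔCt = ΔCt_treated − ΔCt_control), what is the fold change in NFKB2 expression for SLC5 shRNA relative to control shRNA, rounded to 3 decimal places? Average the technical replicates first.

Mean Ct: NFKB2 control shRNA 25.140; NFKB2 SLC5 shRNA 29.450; RPL13A control shRNA 17.540; RPL13A SLC5 shRNA 17.235
ΔCt(control shRNA) = 25.140 − 17.540 = 7.600
ΔCt(SLC5 shRNA) = 29.450 − 17.235 = 12.215
ΔΔCt = 12.215 − 7.600 = 4.615
Fold change = 2^(−4.615) = 0.0408

0.041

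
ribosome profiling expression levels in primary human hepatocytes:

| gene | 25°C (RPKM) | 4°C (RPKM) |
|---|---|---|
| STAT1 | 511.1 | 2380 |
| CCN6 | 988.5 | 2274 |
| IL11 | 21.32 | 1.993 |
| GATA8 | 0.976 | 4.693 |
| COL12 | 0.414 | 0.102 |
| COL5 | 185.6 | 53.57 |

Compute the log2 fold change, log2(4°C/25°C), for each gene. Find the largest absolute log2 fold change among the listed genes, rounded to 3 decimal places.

log2(2380/511.1) = 2.219  (STAT1)
log2(2274/988.5) = 1.202  (CCN6)
log2(1.993/21.32) = -3.419  (IL11)
log2(4.693/0.976) = 2.266  (GATA8)
log2(0.102/0.414) = -2.021  (COL12)
log2(53.57/185.6) = -1.793  (COL5)
The largest magnitude belongs to IL11.

3.419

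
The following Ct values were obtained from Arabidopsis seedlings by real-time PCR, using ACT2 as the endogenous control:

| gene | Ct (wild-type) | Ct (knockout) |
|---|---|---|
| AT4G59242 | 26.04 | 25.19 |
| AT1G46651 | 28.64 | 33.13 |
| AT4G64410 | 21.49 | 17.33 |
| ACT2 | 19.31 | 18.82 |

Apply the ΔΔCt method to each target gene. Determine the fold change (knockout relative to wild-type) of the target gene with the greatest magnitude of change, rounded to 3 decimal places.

0.032

AT4G59242: ΔΔCt = (25.19−18.82) − (26.04−19.31) = 6.37 − 6.73 = -0.36; fold change = 2^0.36 = 1.283
AT1G46651: ΔΔCt = (33.13−18.82) − (28.64−19.31) = 14.31 − 9.33 = 4.98; fold change = 2^-4.98 = 0.032
AT4G64410: ΔΔCt = (17.33−18.82) − (21.49−19.31) = -1.49 − 2.18 = -3.67; fold change = 2^3.67 = 12.729
AT1G46651 has the largest |ΔΔCt| = 4.98.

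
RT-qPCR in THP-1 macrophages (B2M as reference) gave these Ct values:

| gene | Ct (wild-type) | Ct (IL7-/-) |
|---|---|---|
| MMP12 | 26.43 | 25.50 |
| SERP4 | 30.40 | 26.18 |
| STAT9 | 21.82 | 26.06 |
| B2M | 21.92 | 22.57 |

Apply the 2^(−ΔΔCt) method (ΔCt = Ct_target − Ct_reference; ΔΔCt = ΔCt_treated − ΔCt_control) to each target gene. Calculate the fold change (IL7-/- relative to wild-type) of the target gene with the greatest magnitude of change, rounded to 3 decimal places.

29.243

MMP12: ΔΔCt = (25.50−22.57) − (26.43−21.92) = 2.93 − 4.51 = -1.58; fold change = 2^1.58 = 2.990
SERP4: ΔΔCt = (26.18−22.57) − (30.40−21.92) = 3.61 − 8.48 = -4.87; fold change = 2^4.87 = 29.243
STAT9: ΔΔCt = (26.06−22.57) − (21.82−21.92) = 3.49 − (-0.10) = 3.59; fold change = 2^-3.59 = 0.083
SERP4 has the largest |ΔΔCt| = 4.87.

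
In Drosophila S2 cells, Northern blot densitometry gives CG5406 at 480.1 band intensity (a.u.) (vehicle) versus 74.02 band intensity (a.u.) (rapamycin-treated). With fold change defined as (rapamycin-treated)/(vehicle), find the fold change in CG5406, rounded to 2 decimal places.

0.15

Fold change = 74.02 / 480.1 = 0.154
CG5406 is downregulated.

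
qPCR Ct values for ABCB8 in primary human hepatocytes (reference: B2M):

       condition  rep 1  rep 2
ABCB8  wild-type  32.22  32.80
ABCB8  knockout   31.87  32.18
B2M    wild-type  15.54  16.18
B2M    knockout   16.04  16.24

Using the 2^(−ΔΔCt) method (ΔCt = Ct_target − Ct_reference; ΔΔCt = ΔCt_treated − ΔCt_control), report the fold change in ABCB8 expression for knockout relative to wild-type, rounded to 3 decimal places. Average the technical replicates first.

Mean Ct: ABCB8 wild-type 32.510; ABCB8 knockout 32.025; B2M wild-type 15.860; B2M knockout 16.140
ΔCt(wild-type) = 32.510 − 15.860 = 16.650
ΔCt(knockout) = 32.025 − 16.140 = 15.885
ΔΔCt = 15.885 − 16.650 = -0.765
Fold change = 2^(−(-0.765)) = 2^0.765 = 1.6994

1.699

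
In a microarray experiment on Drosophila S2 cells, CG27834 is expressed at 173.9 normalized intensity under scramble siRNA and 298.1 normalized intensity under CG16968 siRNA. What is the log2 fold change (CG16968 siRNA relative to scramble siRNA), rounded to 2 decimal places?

0.78

Fold change = 298.1 / 173.9 = 1.7142
log2(1.7142) = 0.778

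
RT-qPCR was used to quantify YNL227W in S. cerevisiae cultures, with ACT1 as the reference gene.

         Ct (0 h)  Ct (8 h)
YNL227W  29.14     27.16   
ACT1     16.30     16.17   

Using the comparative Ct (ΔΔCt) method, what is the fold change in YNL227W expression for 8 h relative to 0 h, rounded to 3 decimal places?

ΔCt(0 h) = 29.140 − 16.300 = 12.840
ΔCt(8 h) = 27.160 − 16.170 = 10.990
ΔΔCt = 10.990 − 12.840 = -1.850
Fold change = 2^(−(-1.850)) = 2^1.850 = 3.6050

3.605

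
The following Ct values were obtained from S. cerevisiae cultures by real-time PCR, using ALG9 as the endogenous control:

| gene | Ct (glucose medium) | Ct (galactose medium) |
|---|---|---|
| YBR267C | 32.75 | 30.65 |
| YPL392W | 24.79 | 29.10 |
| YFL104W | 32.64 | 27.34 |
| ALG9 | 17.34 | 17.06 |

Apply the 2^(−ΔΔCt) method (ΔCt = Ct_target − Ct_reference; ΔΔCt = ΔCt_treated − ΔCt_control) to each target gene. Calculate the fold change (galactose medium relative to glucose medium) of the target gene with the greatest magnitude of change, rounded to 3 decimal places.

YBR267C: ΔΔCt = (30.65−17.06) − (32.75−17.34) = 13.59 − 15.41 = -1.82; fold change = 2^1.82 = 3.531
YPL392W: ΔΔCt = (29.10−17.06) − (24.79−17.34) = 12.04 − 7.45 = 4.59; fold change = 2^-4.59 = 0.042
YFL104W: ΔΔCt = (27.34−17.06) − (32.64−17.34) = 10.28 − 15.30 = -5.02; fold change = 2^5.02 = 32.447
YFL104W has the largest |ΔΔCt| = 5.02.

32.447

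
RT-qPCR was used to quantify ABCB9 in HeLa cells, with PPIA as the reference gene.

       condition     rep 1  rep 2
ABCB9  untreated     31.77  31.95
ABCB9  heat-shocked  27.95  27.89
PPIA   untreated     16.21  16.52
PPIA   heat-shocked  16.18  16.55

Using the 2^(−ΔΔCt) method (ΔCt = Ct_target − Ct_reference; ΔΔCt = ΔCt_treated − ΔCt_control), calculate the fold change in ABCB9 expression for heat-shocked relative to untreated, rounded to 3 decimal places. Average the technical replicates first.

Mean Ct: ABCB9 untreated 31.860; ABCB9 heat-shocked 27.920; PPIA untreated 16.365; PPIA heat-shocked 16.365
ΔCt(untreated) = 31.860 − 16.365 = 15.495
ΔCt(heat-shocked) = 27.920 − 16.365 = 11.555
ΔΔCt = 11.555 − 15.495 = -3.940
Fold change = 2^(−(-3.940)) = 2^3.940 = 15.3482

15.348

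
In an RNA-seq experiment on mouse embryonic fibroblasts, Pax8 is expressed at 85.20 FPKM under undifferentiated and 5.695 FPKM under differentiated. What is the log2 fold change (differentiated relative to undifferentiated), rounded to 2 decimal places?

Fold change = 5.695 / 85.20 = 0.0668
log2(0.0668) = -3.903

-3.90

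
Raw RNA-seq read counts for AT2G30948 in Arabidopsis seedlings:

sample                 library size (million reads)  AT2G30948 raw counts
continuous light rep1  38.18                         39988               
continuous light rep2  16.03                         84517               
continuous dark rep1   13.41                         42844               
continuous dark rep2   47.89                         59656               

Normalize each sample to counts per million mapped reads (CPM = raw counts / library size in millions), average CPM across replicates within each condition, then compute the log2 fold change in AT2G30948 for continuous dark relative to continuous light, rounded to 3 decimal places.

CPM(continuous light rep1) = 39988 / 38.18 = 1047.3546
CPM(continuous light rep2) = 84517 / 16.03 = 5272.4267
CPM(continuous dark rep1) = 42844 / 13.41 = 3194.9292
CPM(continuous dark rep2) = 59656 / 47.89 = 1245.6880
mean CPM(continuous light) = 3159.8907; mean CPM(continuous dark) = 2220.3086
Fold change = 2220.3086 / 3159.8907 = 0.70265
log2(0.70265) = -0.5091

-0.509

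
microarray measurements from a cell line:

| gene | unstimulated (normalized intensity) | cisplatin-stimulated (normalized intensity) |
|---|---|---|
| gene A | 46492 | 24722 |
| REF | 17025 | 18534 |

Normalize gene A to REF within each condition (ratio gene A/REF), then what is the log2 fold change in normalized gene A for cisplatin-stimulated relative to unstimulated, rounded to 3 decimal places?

gene A/REF (unstimulated) = 46492 / 17025 = 2.7308
gene A/REF (cisplatin-stimulated) = 24722 / 18534 = 1.3339
Fold change = 1.3339 / 2.7308 = 0.4885
log2(0.4885) = -1.0337

-1.034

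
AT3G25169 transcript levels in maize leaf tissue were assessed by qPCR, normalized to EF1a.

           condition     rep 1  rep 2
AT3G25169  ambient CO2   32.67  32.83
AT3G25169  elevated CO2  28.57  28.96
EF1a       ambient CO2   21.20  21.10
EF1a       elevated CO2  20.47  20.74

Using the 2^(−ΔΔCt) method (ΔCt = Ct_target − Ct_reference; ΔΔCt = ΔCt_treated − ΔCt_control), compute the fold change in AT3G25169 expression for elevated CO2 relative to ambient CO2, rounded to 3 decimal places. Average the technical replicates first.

10.853

Mean Ct: AT3G25169 ambient CO2 32.750; AT3G25169 elevated CO2 28.765; EF1a ambient CO2 21.150; EF1a elevated CO2 20.605
ΔCt(ambient CO2) = 32.750 − 21.150 = 11.600
ΔCt(elevated CO2) = 28.765 − 20.605 = 8.160
ΔΔCt = 8.160 − 11.600 = -3.440
Fold change = 2^(−(-3.440)) = 2^3.440 = 10.8528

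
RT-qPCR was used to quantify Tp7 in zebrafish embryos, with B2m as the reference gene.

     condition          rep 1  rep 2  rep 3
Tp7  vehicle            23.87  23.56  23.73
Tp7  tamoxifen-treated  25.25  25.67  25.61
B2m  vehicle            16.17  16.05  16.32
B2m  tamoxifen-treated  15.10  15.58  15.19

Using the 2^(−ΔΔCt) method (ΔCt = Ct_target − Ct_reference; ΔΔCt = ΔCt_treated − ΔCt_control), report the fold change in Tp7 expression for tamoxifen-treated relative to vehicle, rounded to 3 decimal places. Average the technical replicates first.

0.156

Mean Ct: Tp7 vehicle 23.720; Tp7 tamoxifen-treated 25.510; B2m vehicle 16.180; B2m tamoxifen-treated 15.290
ΔCt(vehicle) = 23.720 − 16.180 = 7.540
ΔCt(tamoxifen-treated) = 25.510 − 15.290 = 10.220
ΔΔCt = 10.220 − 7.540 = 2.680
Fold change = 2^(−2.680) = 0.1560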